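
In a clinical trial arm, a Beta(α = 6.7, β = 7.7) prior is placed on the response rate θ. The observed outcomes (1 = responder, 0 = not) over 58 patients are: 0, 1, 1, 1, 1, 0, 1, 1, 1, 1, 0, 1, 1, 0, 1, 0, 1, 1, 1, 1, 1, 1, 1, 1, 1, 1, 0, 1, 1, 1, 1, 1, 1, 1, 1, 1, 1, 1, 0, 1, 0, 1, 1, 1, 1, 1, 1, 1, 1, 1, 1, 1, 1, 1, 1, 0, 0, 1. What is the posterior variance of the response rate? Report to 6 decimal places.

The Beta prior is conjugate to a Binomial/Bernoulli likelihood; the update adds successes to α and failures to β.
Posterior: Beta(α+k, β+n−k) = Beta(6.7+48, 7.7+10) = Beta(54.7, 17.7).
Var = αβ/((α+β)²(α+β+1)) = 54.7·17.7/(72.4²·73.4) = 0.002516.

0.002516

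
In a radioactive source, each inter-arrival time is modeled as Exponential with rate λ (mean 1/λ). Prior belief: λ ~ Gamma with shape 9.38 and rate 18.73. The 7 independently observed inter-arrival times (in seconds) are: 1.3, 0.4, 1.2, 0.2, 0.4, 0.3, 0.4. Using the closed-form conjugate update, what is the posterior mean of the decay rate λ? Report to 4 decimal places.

0.7143

With a Gamma(shape α, rate β) prior on the exponential rate λ, the posterior after n observations with total T = Σxᵢ is Gamma(α+n, β+T).
Sum of observations T = 4.2 seconds; n = 7.
Posterior: Gamma(9.38+7, 18.73+4.2) = Gamma(16.38, 22.93).
Posterior mean of λ = α/β = 16.38/22.93 = 0.7143.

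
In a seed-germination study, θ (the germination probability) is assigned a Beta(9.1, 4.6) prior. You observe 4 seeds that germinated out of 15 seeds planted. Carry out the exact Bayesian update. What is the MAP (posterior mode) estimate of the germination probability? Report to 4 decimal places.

The Beta prior is conjugate to a Binomial/Bernoulli likelihood; the update adds successes to α and failures to β.
Posterior: Beta(α+k, β+n−k) = Beta(9.1+4, 4.6+11) = Beta(13.1, 15.6).
Mode of Beta(a,b) for a,b>1 is (a−1)/(a+b−2) = 12.1/26.7 = 0.4532.

0.4532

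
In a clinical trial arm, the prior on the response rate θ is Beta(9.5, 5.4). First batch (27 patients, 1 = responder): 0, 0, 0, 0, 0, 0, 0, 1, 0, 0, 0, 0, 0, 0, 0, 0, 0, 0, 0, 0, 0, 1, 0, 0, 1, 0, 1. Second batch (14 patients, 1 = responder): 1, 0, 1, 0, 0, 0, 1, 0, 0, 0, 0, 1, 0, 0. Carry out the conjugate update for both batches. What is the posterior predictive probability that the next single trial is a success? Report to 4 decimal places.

The Beta prior is conjugate to a Binomial/Bernoulli likelihood; the update adds successes to α and failures to β.
After batch 1: Beta(9.5+4, 5.4+23) = Beta(13.5, 28.4).
After batch 2: Beta(13.5+4, 28.4+10) = Beta(17.5, 38.4).
For a single future Bernoulli trial, P(success | data) = α/(α+β) = 0.3131.

0.3131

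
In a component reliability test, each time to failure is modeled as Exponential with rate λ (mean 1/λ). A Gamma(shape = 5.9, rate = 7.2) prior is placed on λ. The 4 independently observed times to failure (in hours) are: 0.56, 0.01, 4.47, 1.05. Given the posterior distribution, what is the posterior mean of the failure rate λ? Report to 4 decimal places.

With a Gamma(shape α, rate β) prior on the exponential rate λ, the posterior after n observations with total T = Σxᵢ is Gamma(α+n, β+T).
Sum of observations T = 6.09 hours; n = 4.
Posterior: Gamma(5.9+4, 7.2+6.09) = Gamma(9.9, 13.29).
Posterior mean of λ = α/β = 9.9/13.29 = 0.7449.

0.7449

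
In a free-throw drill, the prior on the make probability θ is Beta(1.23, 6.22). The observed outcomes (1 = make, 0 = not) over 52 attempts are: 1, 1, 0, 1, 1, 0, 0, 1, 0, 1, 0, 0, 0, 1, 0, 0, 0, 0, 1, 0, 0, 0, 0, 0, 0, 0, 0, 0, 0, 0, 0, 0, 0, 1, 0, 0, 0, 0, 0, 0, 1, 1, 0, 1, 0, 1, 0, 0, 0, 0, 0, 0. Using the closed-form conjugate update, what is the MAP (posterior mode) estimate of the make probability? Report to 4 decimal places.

The Beta prior is conjugate to a Binomial/Bernoulli likelihood; the update adds successes to α and failures to β.
Posterior: Beta(α+k, β+n−k) = Beta(1.23+13, 6.22+39) = Beta(14.23, 45.22).
Mode of Beta(a,b) for a,b>1 is (a−1)/(a+b−2) = 13.23/57.45 = 0.2303.

0.2303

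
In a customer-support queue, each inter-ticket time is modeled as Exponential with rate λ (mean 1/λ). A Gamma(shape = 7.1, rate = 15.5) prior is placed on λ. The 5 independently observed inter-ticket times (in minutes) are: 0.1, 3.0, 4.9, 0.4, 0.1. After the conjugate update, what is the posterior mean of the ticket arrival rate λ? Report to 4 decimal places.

With a Gamma(shape α, rate β) prior on the exponential rate λ, the posterior after n observations with total T = Σxᵢ is Gamma(α+n, β+T).
Sum of observations T = 8.5 minutes; n = 5.
Posterior: Gamma(7.1+5, 15.5+8.5) = Gamma(12.1, 24.0).
Posterior mean of λ = α/β = 12.1/24.0 = 0.5042.

0.5042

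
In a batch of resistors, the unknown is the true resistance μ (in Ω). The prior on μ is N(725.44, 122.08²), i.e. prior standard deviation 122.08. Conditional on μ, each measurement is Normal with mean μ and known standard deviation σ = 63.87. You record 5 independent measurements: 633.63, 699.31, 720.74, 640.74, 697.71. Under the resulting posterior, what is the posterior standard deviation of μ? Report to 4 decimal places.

For Normal data with known variance σ², a Normal(μ₀, σ₀²) prior on μ is conjugate. Posterior precision = 1/σ₀² + n/σ²; posterior mean is the precision-weighted average of μ₀ and x̄.
σ₀² = 122.08² = 14903.5264, σ² = 63.87² = 4079.3769; σ² + n·σ₀² = 4079.3769 + 5·14903.5264 = 78597.0089.
Posterior precision = 1/σ₀² + n/σ² = 1/14903.5264 + 5/4079.3769 = (σ² + n·σ₀²)/(σ₀²σ²) = 78597.0089/(14903.5264·4079.3769); posterior variance σₙ² = σ₀²σ²/(σ² + n·σ₀²) = 14903.5264·4079.3769/78597.0089 = 773.529453.
Posterior SD = √σₙ² = √(14903.5264·4079.3769/78597.0089) = 27.8124.

27.8124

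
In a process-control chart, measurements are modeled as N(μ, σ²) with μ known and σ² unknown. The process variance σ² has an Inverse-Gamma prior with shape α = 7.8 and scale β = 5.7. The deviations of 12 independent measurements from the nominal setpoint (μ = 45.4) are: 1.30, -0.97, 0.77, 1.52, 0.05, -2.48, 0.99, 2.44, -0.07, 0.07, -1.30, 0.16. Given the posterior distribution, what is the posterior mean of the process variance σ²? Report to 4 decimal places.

With known mean μ and an Inverse-Gamma(α, β) prior on σ², the Normal likelihood is conjugate: posterior is Inv-Gamma(α + n/2, β + Σ(xᵢ−μ)²/2).
Σ(xᵢ−μ)² = (1.30)² + (-0.97)² + (0.77)² + (1.52)² + (0.05)² + (-2.48)² + (0.99)² + (2.44)² + (-0.07)² + (0.07)² + (-1.30)² + (0.16)² = 20.3462.
Posterior: Inv-Gamma(7.8 + 12/2, 5.7 + 20.3462/2) = Inv-Gamma(13.80, 15.87310).
E[σ²|data] = β/(α−1) = 15.87310/12.80 = 1.2401.

1.2401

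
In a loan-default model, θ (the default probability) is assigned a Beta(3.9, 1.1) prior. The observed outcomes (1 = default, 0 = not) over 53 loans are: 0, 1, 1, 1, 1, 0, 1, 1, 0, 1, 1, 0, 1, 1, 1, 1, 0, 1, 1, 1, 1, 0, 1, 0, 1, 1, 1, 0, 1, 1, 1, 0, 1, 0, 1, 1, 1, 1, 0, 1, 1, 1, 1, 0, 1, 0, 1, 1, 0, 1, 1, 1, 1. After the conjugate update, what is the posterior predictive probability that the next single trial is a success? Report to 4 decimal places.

0.7397

The Beta prior is conjugate to a Binomial/Bernoulli likelihood; the update adds successes to α and failures to β.
Posterior: Beta(α+k, β+n−k) = Beta(3.9+39, 1.1+14) = Beta(42.9, 15.1).
For a single future Bernoulli trial, P(success | data) = α/(α+β) = 0.7397.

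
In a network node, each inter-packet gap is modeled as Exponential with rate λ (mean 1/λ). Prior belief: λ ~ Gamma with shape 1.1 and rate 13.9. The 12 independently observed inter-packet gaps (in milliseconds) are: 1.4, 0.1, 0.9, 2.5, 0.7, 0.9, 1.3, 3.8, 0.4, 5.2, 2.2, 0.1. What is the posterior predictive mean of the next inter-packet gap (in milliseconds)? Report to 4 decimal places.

2.7603

With a Gamma(shape α, rate β) prior on the exponential rate λ, the posterior after n observations with total T = Σxᵢ is Gamma(α+n, β+T).
Sum of observations T = 19.5 milliseconds; n = 12.
Posterior: Gamma(1.1+12, 13.9+19.5) = Gamma(13.1, 33.4).
The predictive distribution for the next observation is Lomax; its mean is β/(α−1) = 33.4/12.1 = 2.7603.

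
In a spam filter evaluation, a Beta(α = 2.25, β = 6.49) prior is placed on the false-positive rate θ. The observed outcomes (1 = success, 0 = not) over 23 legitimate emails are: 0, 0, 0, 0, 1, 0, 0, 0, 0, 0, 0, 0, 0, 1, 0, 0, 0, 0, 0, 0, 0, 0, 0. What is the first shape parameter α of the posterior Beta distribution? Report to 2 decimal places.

4.25

The Beta prior is conjugate to a Binomial/Bernoulli likelihood; the update adds successes to α and failures to β.
Posterior: Beta(α+k, β+n−k) = Beta(2.25+2, 6.49+21) = Beta(4.25, 27.49).
Posterior α = 4.25.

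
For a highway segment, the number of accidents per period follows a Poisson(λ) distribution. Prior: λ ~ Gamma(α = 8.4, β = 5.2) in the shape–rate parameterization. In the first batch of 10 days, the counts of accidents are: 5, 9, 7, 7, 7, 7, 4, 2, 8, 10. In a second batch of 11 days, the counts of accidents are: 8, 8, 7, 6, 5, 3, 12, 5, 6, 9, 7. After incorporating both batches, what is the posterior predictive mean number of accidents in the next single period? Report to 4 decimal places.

5.7405

With a Gamma(shape α, rate β) prior, the Poisson likelihood is conjugate: the posterior is Gamma(α + ΣXᵢ, β + n).
Batch 1: sum of counts S = 66 over n = 10 days.
After batch 1: Gamma(α+S, β+n) = Gamma(8.4+66, 5.2+10) = Gamma(74.4, 15.2).
Batch 2: sum of counts S = 76 over n = 11 days.
After batch 2: Gamma(α+S, β+n) = Gamma(74.4+76, 15.2+11) = Gamma(150.4, 26.2).
The predictive distribution for one future period is NegBinom with mean α/β = 5.7405.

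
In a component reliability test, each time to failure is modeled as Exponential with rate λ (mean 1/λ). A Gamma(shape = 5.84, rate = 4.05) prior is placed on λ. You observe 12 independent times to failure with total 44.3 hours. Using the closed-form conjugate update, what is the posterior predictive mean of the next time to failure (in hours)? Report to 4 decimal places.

With a Gamma(shape α, rate β) prior on the exponential rate λ, the posterior after n observations with total T = Σxᵢ is Gamma(α+n, β+T).
Posterior: Gamma(5.84+12, 4.05+44.3) = Gamma(17.84, 48.35).
The predictive distribution for the next observation is Lomax; its mean is β/(α−1) = 48.35/16.84 = 2.8711.

2.8711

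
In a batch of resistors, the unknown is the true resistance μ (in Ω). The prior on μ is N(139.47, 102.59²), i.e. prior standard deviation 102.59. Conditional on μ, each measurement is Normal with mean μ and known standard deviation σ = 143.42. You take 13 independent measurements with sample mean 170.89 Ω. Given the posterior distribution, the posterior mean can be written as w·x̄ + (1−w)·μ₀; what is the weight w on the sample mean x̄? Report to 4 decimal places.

0.8693

For Normal data with known variance σ², a Normal(μ₀, σ₀²) prior on μ is conjugate. Posterior precision = 1/σ₀² + n/σ²; posterior mean is the precision-weighted average of μ₀ and x̄.
σ₀² = 102.59² = 10524.7081, σ² = 143.42² = 20569.2964. Prior precision 1/σ₀² = 1/10524.7081; data precision n/σ² = 13/20569.2964.
w = (n/σ²)/(1/σ₀² + n/σ²) = n·σ₀²/(σ² + n·σ₀²) = 13·10524.7081/(20569.2964 + 13·10524.7081) = 136821.2053/157390.5017 = 0.8693.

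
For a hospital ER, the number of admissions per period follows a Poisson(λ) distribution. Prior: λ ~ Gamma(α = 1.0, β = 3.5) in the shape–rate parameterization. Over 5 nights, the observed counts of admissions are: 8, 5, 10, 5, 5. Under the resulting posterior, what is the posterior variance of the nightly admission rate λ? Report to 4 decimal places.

With a Gamma(shape α, rate β) prior, the Poisson likelihood is conjugate: the posterior is Gamma(α + ΣXᵢ, β + n).
Sum of counts S = 33 over n = 5 nights.
Posterior: Gamma(α+S, β+n) = Gamma(1.0+33, 3.5+5) = Gamma(34.0, 8.5).
Var = α/β² = 34.0/8.5² = 0.4706.

0.4706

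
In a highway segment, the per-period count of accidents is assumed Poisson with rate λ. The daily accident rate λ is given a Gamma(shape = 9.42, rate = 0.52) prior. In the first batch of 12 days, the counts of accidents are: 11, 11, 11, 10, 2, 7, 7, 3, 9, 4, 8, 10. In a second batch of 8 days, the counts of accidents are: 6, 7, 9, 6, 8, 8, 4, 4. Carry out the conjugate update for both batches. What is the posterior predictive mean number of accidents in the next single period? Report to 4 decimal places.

7.5253

With a Gamma(shape α, rate β) prior, the Poisson likelihood is conjugate: the posterior is Gamma(α + ΣXᵢ, β + n).
Batch 1: sum of counts S = 93 over n = 12 days.
After batch 1: Gamma(α+S, β+n) = Gamma(9.42+93, 0.52+12) = Gamma(102.42, 12.52).
Batch 2: sum of counts S = 52 over n = 8 days.
After batch 2: Gamma(α+S, β+n) = Gamma(102.42+52, 12.52+8) = Gamma(154.42, 20.52).
The predictive distribution for one future period is NegBinom with mean α/β = 7.5253.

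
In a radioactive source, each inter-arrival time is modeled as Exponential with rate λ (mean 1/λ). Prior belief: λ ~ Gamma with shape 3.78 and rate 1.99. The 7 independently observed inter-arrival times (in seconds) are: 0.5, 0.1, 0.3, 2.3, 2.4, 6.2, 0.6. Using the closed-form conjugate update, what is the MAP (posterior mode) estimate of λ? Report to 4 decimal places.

0.6796

With a Gamma(shape α, rate β) prior on the exponential rate λ, the posterior after n observations with total T = Σxᵢ is Gamma(α+n, β+T).
Sum of observations T = 12.4 seconds; n = 7.
Posterior: Gamma(3.78+7, 1.99+12.4) = Gamma(10.78, 14.39).
Mode = (α−1)/β = 0.6796.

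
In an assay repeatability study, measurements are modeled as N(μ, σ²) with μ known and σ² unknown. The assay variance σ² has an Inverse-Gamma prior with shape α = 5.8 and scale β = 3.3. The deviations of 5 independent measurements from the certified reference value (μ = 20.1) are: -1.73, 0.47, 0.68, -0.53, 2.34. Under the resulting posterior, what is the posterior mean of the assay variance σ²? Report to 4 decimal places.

1.0981

With known mean μ and an Inverse-Gamma(α, β) prior on σ², the Normal likelihood is conjugate: posterior is Inv-Gamma(α + n/2, β + Σ(xᵢ−μ)²/2).
Σ(xᵢ−μ)² = (-1.73)² + (0.47)² + (0.68)² + (-0.53)² + (2.34)² = 9.4327.
Posterior: Inv-Gamma(5.8 + 5/2, 3.3 + 9.4327/2) = Inv-Gamma(8.30, 8.01635).
E[σ²|data] = β/(α−1) = 8.01635/7.30 = 1.0981.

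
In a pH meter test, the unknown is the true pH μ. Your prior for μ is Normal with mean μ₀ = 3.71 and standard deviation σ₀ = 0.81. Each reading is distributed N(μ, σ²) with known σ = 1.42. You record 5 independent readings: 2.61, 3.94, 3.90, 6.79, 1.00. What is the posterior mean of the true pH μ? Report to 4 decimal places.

For Normal data with known variance σ², a Normal(μ₀, σ₀²) prior on μ is conjugate. Posterior precision = 1/σ₀² + n/σ²; posterior mean is the precision-weighted average of μ₀ and x̄.
Σxᵢ = 2.61 + 3.94 + 3.90 + 6.79 + 1.00 = 18.24, so n·x̄ = 18.24.
σ₀² = 0.81² = 0.6561, σ² = 1.42² = 2.0164; σ² + n·σ₀² = 2.0164 + 5·0.6561 = 5.2969.
Posterior mean = (μ₀/σ₀² + n·x̄/σ²)/(1/σ₀² + n/σ²) = (σ²·μ₀ + σ₀²·n·x̄)/(σ² + n·σ₀²) = (2.0164·3.71 + 0.6561·18.24)/5.2969 = 19.448108/5.2969 = 3.6716.

3.6716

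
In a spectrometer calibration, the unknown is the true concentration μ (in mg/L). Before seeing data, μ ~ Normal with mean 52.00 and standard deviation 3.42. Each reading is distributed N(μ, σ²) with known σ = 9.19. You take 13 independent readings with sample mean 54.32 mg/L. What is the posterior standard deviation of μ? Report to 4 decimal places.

For Normal data with known variance σ², a Normal(μ₀, σ₀²) prior on μ is conjugate. Posterior precision = 1/σ₀² + n/σ²; posterior mean is the precision-weighted average of μ₀ and x̄.
σ₀² = 3.42² = 11.6964, σ² = 9.19² = 84.4561; σ² + n·σ₀² = 84.4561 + 13·11.6964 = 236.5093.
Posterior precision = 1/σ₀² + n/σ² = 1/11.6964 + 13/84.4561 = (σ² + n·σ₀²)/(σ₀²σ²) = 236.5093/(11.6964·84.4561); posterior variance σₙ² = σ₀²σ²/(σ² + n·σ₀²) = 11.6964·84.4561/236.5093 = 4.176717.
Posterior SD = √σₙ² = √(11.6964·84.4561/236.5093) = 2.0437.

2.0437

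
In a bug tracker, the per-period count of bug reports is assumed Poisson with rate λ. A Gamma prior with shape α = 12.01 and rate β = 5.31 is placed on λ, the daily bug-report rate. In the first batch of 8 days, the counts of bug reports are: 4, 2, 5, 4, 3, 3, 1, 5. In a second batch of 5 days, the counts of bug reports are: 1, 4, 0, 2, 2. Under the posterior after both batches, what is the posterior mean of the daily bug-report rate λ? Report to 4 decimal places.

2.6221

With a Gamma(shape α, rate β) prior, the Poisson likelihood is conjugate: the posterior is Gamma(α + ΣXᵢ, β + n).
Batch 1: sum of counts S = 27 over n = 8 days.
After batch 1: Gamma(α+S, β+n) = Gamma(12.01+27, 5.31+8) = Gamma(39.01, 13.31).
Batch 2: sum of counts S = 9 over n = 5 days.
After batch 2: Gamma(α+S, β+n) = Gamma(39.01+9, 13.31+5) = Gamma(48.01, 18.31).
Posterior mean = α/β = 48.01/18.31 = 2.6221.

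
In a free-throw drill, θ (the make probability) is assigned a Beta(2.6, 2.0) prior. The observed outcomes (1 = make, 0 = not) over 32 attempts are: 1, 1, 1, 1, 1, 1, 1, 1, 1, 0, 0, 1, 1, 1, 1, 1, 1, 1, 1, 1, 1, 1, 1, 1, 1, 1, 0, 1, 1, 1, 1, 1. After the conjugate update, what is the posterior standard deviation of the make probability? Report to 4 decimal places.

0.0560

The Beta prior is conjugate to a Binomial/Bernoulli likelihood; the update adds successes to α and failures to β.
Posterior: Beta(α+k, β+n−k) = Beta(2.6+29, 2.0+3) = Beta(31.6, 5.0).
Var = αβ/((α+β)²(α+β+1)) = 31.6·5.0/(36.6²·37.6) = 0.00313695; SD = √0.00313695 = 0.0560.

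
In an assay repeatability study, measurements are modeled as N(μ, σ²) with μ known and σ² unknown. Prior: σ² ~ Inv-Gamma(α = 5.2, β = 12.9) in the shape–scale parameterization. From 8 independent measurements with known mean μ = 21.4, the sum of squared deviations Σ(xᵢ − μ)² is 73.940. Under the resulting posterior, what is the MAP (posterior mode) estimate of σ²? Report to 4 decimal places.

4.8892

With known mean μ and an Inverse-Gamma(α, β) prior on σ², the Normal likelihood is conjugate: posterior is Inv-Gamma(α + n/2, β + Σ(xᵢ−μ)²/2).
Posterior: Inv-Gamma(5.2 + 8/2, 12.9 + 73.940/2) = Inv-Gamma(9.20, 49.8700).
Mode = β/(α+1) = 49.8700/10.20 = 4.8892.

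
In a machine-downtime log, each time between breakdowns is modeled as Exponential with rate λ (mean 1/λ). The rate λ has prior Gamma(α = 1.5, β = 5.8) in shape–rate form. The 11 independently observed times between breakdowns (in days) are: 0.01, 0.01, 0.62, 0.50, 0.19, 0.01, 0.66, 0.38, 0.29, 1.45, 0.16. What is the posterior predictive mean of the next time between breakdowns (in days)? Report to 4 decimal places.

0.8765

With a Gamma(shape α, rate β) prior on the exponential rate λ, the posterior after n observations with total T = Σxᵢ is Gamma(α+n, β+T).
Sum of observations T = 4.28 days; n = 11.
Posterior: Gamma(1.5+11, 5.8+4.28) = Gamma(12.5, 10.08).
The predictive distribution for the next observation is Lomax; its mean is β/(α−1) = 10.08/11.5 = 0.8765.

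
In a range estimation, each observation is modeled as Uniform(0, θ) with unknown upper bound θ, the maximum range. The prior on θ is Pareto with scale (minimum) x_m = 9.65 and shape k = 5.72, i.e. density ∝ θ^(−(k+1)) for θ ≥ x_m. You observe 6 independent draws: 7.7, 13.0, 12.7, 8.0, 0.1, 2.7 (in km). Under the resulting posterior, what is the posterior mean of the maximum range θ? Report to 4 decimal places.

A Pareto(scale x_m, shape k) prior on the upper bound θ of Uniform(0, θ) is conjugate: posterior is Pareto(max(x_m, max xᵢ), k + n).
Sample maximum = 13.0; prior scale x_m = 9.65 → posterior scale = max = 13.00.
Posterior shape = 5.72 + 6 = 11.72.
E[θ|data] = k·x_m/(k−1) = 11.72·13.00/10.72 = 14.2127.

14.2127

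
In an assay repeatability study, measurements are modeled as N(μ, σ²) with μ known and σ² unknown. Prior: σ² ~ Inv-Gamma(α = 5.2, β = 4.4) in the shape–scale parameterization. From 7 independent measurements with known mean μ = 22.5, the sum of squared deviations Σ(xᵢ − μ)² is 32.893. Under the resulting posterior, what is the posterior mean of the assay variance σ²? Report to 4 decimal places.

2.7073

With known mean μ and an Inverse-Gamma(α, β) prior on σ², the Normal likelihood is conjugate: posterior is Inv-Gamma(α + n/2, β + Σ(xᵢ−μ)²/2).
Posterior: Inv-Gamma(5.2 + 7/2, 4.4 + 32.893/2) = Inv-Gamma(8.70, 20.8465).
E[σ²|data] = β/(α−1) = 20.8465/7.70 = 2.7073.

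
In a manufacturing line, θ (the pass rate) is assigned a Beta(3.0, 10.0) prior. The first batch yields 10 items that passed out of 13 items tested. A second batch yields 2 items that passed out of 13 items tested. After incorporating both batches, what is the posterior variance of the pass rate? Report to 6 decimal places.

The Beta prior is conjugate to a Binomial/Bernoulli likelihood; the update adds successes to α and failures to β.
After batch 1: Beta(3.0+10, 10.0+3) = Beta(13.0, 13.0).
After batch 2: Beta(13.0+2, 13.0+11) = Beta(15.0, 24.0).
Var = αβ/((α+β)²(α+β+1)) = 15.0·24.0/(39.0²·40.0) = 0.005917.

0.005917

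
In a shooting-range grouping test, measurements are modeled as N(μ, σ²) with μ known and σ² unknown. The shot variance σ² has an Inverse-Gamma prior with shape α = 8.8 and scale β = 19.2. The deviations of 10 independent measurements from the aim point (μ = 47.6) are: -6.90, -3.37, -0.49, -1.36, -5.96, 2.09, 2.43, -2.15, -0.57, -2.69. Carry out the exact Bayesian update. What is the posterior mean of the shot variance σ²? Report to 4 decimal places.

With known mean μ and an Inverse-Gamma(α, β) prior on σ², the Normal likelihood is conjugate: posterior is Inv-Gamma(α + n/2, β + Σ(xᵢ−μ)²/2).
Σ(xᵢ−μ)² = (-6.90)² + (-3.37)² + (-0.49)² + (-1.36)² + (-5.96)² + (2.09)² + (2.43)² + (-2.15)² + (-0.57)² + (-2.69)² = 119.0347.
Posterior: Inv-Gamma(8.8 + 10/2, 19.2 + 119.0347/2) = Inv-Gamma(13.80, 78.71735).
E[σ²|data] = β/(α−1) = 78.71735/12.80 = 6.1498.

6.1498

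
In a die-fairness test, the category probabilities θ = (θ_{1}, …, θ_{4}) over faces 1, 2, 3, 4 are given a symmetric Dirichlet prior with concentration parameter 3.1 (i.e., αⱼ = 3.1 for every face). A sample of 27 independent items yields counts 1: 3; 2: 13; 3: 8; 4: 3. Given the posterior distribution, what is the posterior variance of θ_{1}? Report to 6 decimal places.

The Dirichlet prior is conjugate to the Multinomial likelihood: each posterior αⱼ = prior αⱼ + observed count nⱼ.
Posterior concentration: (6.1, 16.1, 11.1, 6.1), total = 39.4.
Var[θ_j] = α_j(Σα−α_j)/((Σα)²(Σα+1)) = 6.1·33.3/(39.4²·40.4) = 0.003239.

0.003239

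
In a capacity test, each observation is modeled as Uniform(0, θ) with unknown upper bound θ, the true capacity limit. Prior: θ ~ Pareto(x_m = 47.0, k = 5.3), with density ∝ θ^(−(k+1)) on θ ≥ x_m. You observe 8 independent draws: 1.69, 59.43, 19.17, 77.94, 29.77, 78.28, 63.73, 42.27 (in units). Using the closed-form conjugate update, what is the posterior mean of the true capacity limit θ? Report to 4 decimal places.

84.6442

A Pareto(scale x_m, shape k) prior on the upper bound θ of Uniform(0, θ) is conjugate: posterior is Pareto(max(x_m, max xᵢ), k + n).
Sample maximum = 78.28; prior scale x_m = 47.0 → posterior scale = max = 78.28.
Posterior shape = 5.3 + 8 = 13.3.
E[θ|data] = k·x_m/(k−1) = 13.3·78.28/12.3 = 84.6442.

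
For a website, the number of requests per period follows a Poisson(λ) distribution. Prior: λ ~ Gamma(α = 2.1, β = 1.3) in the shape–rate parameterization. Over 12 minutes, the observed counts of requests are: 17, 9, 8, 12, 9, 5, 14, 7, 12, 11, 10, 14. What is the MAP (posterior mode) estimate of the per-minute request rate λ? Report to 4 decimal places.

With a Gamma(shape α, rate β) prior, the Poisson likelihood is conjugate: the posterior is Gamma(α + ΣXᵢ, β + n).
Sum of counts S = 128 over n = 12 minutes.
Posterior: Gamma(α+S, β+n) = Gamma(2.1+128, 1.3+12) = Gamma(130.1, 13.3).
Mode of Gamma(α,β) for α≥1 is (α−1)/β = 129.1/13.3 = 9.7068.

9.7068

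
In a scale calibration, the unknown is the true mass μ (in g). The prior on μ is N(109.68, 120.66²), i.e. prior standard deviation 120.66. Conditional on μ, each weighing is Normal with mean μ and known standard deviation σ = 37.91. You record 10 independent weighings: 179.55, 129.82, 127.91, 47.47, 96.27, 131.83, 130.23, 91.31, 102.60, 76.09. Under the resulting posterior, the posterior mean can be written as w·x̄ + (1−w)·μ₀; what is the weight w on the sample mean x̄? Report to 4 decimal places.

0.9902

For Normal data with known variance σ², a Normal(μ₀, σ₀²) prior on μ is conjugate. Posterior precision = 1/σ₀² + n/σ²; posterior mean is the precision-weighted average of μ₀ and x̄.
σ₀² = 120.66² = 14558.8356, σ² = 37.91² = 1437.1681. Prior precision 1/σ₀² = 1/14558.8356; data precision n/σ² = 10/1437.1681.
w = (n/σ²)/(1/σ₀² + n/σ²) = n·σ₀²/(σ² + n·σ₀²) = 10·14558.8356/(1437.1681 + 10·14558.8356) = 145588.356/147025.5241 = 0.9902.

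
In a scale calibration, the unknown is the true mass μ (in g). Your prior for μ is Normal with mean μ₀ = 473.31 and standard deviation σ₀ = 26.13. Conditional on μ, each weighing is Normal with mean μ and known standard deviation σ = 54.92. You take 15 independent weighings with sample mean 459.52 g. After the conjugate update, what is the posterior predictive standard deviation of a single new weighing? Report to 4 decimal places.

56.3164

For Normal data with known variance σ², a Normal(μ₀, σ₀²) prior on μ is conjugate. Posterior precision = 1/σ₀² + n/σ²; posterior mean is the precision-weighted average of μ₀ and x̄.
σ₀² = 26.13² = 682.7769, σ² = 54.92² = 3016.2064; σ² + n·σ₀² = 3016.2064 + 15·682.7769 = 13257.8599.
Posterior precision = 1/σ₀² + n/σ² = 1/682.7769 + 15/3016.2064 = (σ² + n·σ₀²)/(σ₀²σ²) = 13257.8599/(682.7769·3016.2064); posterior variance σₙ² = σ₀²σ²/(σ² + n·σ₀²) = 682.7769·3016.2064/13257.8599 = 155.333973.
Predictive variance for one new observation = σₙ² + σ² = 682.7769·3016.2064/13257.8599 + 3016.2064 = σ²·(σ₀² + 13257.8599)/13257.8599 = 3016.2064·13940.6368/13257.8599 = 3171.540373; SD = √(3016.2064·13940.6368/13257.8599) = 56.3164.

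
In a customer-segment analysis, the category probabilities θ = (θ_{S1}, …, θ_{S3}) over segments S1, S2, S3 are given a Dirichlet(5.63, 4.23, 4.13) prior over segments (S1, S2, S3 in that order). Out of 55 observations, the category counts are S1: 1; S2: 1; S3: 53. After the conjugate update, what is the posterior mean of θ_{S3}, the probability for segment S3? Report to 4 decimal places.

0.8281

The Dirichlet prior is conjugate to the Multinomial likelihood: each posterior αⱼ = prior αⱼ + observed count nⱼ.
Posterior concentration: (6.63, 5.23, 57.13), total = 68.99.
E[θ_{S3}|data] = α_{S3}/Σα = 57.13/68.99 = 0.8281.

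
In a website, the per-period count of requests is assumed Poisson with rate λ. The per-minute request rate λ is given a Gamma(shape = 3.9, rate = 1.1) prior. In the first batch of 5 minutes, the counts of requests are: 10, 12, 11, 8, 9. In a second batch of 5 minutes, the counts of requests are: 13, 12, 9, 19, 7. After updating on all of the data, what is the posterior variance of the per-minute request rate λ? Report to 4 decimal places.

With a Gamma(shape α, rate β) prior, the Poisson likelihood is conjugate: the posterior is Gamma(α + ΣXᵢ, β + n).
Batch 1: sum of counts S = 50 over n = 5 minutes.
After batch 1: Gamma(α+S, β+n) = Gamma(3.9+50, 1.1+5) = Gamma(53.9, 6.1).
Batch 2: sum of counts S = 60 over n = 5 minutes.
After batch 2: Gamma(α+S, β+n) = Gamma(53.9+60, 6.1+5) = Gamma(113.9, 11.1).
Var = α/β² = 113.9/11.1² = 0.9244.

0.9244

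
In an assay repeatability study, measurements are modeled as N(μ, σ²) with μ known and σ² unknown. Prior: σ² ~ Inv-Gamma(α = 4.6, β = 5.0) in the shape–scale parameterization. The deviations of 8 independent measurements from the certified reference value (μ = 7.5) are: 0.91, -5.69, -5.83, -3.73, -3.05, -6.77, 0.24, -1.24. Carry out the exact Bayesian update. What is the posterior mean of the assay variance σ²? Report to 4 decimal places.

9.7261

With known mean μ and an Inverse-Gamma(α, β) prior on σ², the Normal likelihood is conjugate: posterior is Inv-Gamma(α + n/2, β + Σ(xᵢ−μ)²/2).
Σ(xᵢ−μ)² = (0.91)² + (-5.69)² + (-5.83)² + (-3.73)² + (-3.05)² + (-6.77)² + (0.24)² + (-1.24)² = 137.8366.
Posterior: Inv-Gamma(4.6 + 8/2, 5.0 + 137.8366/2) = Inv-Gamma(8.60, 73.91830).
E[σ²|data] = β/(α−1) = 73.91830/7.60 = 9.7261.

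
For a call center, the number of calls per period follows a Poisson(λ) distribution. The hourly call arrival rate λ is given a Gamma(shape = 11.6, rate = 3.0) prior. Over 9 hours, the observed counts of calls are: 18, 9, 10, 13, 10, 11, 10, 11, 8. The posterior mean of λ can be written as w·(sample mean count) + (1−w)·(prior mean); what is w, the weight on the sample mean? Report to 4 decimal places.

0.7500

With a Gamma(shape α, rate β) prior, the Poisson likelihood is conjugate: the posterior is Gamma(α + ΣXᵢ, β + n).
Posterior mean = (α₀+S)/(β₀+n) = [n/(β₀+n)]·(S/n) + [β₀/(β₀+n)]·(α₀/β₀), so only n and β₀ enter the weight.
Weight on data w = n/(β₀+n) = 9/(3.0+9) = 9/12.0 = 0.7500.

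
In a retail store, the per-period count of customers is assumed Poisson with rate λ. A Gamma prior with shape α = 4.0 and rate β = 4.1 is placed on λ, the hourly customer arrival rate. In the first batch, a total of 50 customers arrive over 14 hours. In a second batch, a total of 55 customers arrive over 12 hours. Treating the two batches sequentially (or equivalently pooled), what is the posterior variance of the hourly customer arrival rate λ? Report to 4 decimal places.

With a Gamma(shape α, rate β) prior, the Poisson likelihood is conjugate: the posterior is Gamma(α + ΣXᵢ, β + n).
After batch 1: Gamma(α+S, β+n) = Gamma(4.0+50, 4.1+14) = Gamma(54.0, 18.1).
After batch 2: Gamma(α+S, β+n) = Gamma(54.0+55, 18.1+12) = Gamma(109.0, 30.1).
Var = α/β² = 109.0/30.1² = 0.1203.

0.1203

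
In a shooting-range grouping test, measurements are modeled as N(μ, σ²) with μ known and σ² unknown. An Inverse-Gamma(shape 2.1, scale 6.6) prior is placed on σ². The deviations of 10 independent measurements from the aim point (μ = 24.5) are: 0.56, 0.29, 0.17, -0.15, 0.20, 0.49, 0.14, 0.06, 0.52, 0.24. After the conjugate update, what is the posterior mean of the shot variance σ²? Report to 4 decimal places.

1.1705

With known mean μ and an Inverse-Gamma(α, β) prior on σ², the Normal likelihood is conjugate: posterior is Inv-Gamma(α + n/2, β + Σ(xᵢ−μ)²/2).
Σ(xᵢ−μ)² = (0.56)² + (0.29)² + (0.17)² + (-0.15)² + (0.20)² + (0.49)² + (0.14)² + (0.06)² + (0.52)² + (0.24)² = 1.0804.
Posterior: Inv-Gamma(2.1 + 10/2, 6.6 + 1.0804/2) = Inv-Gamma(7.10, 7.14020).
E[σ²|data] = β/(α−1) = 7.14020/6.10 = 1.1705.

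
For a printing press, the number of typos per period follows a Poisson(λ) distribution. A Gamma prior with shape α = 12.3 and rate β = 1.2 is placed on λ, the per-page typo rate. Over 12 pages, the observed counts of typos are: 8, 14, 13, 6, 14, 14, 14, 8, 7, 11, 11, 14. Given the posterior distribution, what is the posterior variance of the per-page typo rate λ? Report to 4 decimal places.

With a Gamma(shape α, rate β) prior, the Poisson likelihood is conjugate: the posterior is Gamma(α + ΣXᵢ, β + n).
Sum of counts S = 134 over n = 12 pages.
Posterior: Gamma(α+S, β+n) = Gamma(12.3+134, 1.2+12) = Gamma(146.3, 13.2).
Var = α/β² = 146.3/13.2² = 0.8396.

0.8396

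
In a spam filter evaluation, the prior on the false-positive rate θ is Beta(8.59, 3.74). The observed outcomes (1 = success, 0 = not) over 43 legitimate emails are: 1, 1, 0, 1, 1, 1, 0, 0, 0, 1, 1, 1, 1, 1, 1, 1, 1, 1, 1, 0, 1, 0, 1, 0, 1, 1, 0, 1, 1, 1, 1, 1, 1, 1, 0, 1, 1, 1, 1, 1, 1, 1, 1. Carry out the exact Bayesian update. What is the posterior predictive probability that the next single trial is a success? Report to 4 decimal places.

The Beta prior is conjugate to a Binomial/Bernoulli likelihood; the update adds successes to α and failures to β.
Posterior: Beta(α+k, β+n−k) = Beta(8.59+34, 3.74+9) = Beta(42.59, 12.74).
For a single future Bernoulli trial, P(success | data) = α/(α+β) = 0.7697.

0.7697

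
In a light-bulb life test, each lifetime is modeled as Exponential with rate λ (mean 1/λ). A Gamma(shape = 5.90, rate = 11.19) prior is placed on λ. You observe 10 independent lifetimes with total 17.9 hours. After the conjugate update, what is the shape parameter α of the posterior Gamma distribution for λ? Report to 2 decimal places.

With a Gamma(shape α, rate β) prior on the exponential rate λ, the posterior after n observations with total T = Σxᵢ is Gamma(α+n, β+T).
Posterior: Gamma(5.90+10, 11.19+17.9) = Gamma(15.90, 29.09).
Posterior α = 15.90.

15.90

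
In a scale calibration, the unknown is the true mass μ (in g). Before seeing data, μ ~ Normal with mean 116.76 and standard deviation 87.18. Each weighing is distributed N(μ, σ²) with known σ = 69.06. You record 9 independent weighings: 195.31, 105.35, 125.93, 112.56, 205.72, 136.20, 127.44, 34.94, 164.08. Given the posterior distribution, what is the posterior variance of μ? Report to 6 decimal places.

For Normal data with known variance σ², a Normal(μ₀, σ₀²) prior on μ is conjugate. Posterior precision = 1/σ₀² + n/σ²; posterior mean is the precision-weighted average of μ₀ and x̄.
σ₀² = 87.18² = 7600.3524, σ² = 69.06² = 4769.2836; σ² + n·σ₀² = 4769.2836 + 9·7600.3524 = 73172.4552.
Posterior precision = 1/σ₀² + n/σ² = 1/7600.3524 + 9/4769.2836 = (σ² + n·σ₀²)/(σ₀²σ²) = 73172.4552/(7600.3524·4769.2836); posterior variance σₙ² = σ₀²σ²/(σ² + n·σ₀²) = 7600.3524·4769.2836/73172.4552 = 495.380891.

495.380891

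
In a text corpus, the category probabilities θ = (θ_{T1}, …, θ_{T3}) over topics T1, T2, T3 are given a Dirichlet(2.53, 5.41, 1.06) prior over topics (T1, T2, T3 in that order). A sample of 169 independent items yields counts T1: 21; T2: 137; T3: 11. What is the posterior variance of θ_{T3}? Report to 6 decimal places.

The Dirichlet prior is conjugate to the Multinomial likelihood: each posterior αⱼ = prior αⱼ + observed count nⱼ.
Posterior concentration: (23.53, 142.41, 12.06), total = 178.00.
Var[θ_j] = α_j(Σα−α_j)/((Σα)²(Σα+1)) = 12.06·165.94/(178.00²·179.00) = 0.000353.

0.000353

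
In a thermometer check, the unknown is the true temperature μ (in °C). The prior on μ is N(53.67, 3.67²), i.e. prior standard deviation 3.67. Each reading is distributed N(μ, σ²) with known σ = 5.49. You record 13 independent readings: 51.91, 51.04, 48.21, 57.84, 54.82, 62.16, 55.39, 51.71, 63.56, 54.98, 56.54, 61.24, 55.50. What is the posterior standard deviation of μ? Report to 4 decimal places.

For Normal data with known variance σ², a Normal(μ₀, σ₀²) prior on μ is conjugate. Posterior precision = 1/σ₀² + n/σ²; posterior mean is the precision-weighted average of μ₀ and x̄.
σ₀² = 3.67² = 13.4689, σ² = 5.49² = 30.1401; σ² + n·σ₀² = 30.1401 + 13·13.4689 = 205.2358.
Posterior precision = 1/σ₀² + n/σ² = 1/13.4689 + 13/30.1401 = (σ² + n·σ₀²)/(σ₀²σ²) = 205.2358/(13.4689·30.1401); posterior variance σₙ² = σ₀²σ²/(σ² + n·σ₀²) = 13.4689·30.1401/205.2358 = 1.977988.
Posterior SD = √σₙ² = √(13.4689·30.1401/205.2358) = 1.4064.

1.4064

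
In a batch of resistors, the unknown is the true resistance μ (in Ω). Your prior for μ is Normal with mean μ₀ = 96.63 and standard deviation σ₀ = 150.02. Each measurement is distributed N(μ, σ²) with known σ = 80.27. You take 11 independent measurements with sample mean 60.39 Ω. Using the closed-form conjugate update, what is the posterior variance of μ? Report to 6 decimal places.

570.893725

For Normal data with known variance σ², a Normal(μ₀, σ₀²) prior on μ is conjugate. Posterior precision = 1/σ₀² + n/σ²; posterior mean is the precision-weighted average of μ₀ and x̄.
σ₀² = 150.02² = 22506.0004, σ² = 80.27² = 6443.2729; σ² + n·σ₀² = 6443.2729 + 11·22506.0004 = 254009.2773.
Posterior precision = 1/σ₀² + n/σ² = 1/22506.0004 + 11/6443.2729 = (σ² + n·σ₀²)/(σ₀²σ²) = 254009.2773/(22506.0004·6443.2729); posterior variance σₙ² = σ₀²σ²/(σ² + n·σ₀²) = 22506.0004·6443.2729/254009.2773 = 570.893725.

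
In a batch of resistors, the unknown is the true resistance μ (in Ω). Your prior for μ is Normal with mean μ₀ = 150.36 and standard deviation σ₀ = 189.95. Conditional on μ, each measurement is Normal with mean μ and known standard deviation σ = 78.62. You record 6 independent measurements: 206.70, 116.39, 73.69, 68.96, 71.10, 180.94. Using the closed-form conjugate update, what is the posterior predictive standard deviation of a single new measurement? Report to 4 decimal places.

84.7508

For Normal data with known variance σ², a Normal(μ₀, σ₀²) prior on μ is conjugate. Posterior precision = 1/σ₀² + n/σ²; posterior mean is the precision-weighted average of μ₀ and x̄.
σ₀² = 189.95² = 36081.0025, σ² = 78.62² = 6181.1044; σ² + n·σ₀² = 6181.1044 + 6·36081.0025 = 222667.1194.
Posterior precision = 1/σ₀² + n/σ² = 1/36081.0025 + 6/6181.1044 = (σ² + n·σ₀²)/(σ₀²σ²) = 222667.1194/(36081.0025·6181.1044); posterior variance σₙ² = σ₀²σ²/(σ² + n·σ₀²) = 36081.0025·6181.1044/222667.1194 = 1001.586781.
Predictive variance for one new observation = σₙ² + σ² = 36081.0025·6181.1044/222667.1194 + 6181.1044 = σ²·(σ₀² + 222667.1194)/222667.1194 = 6181.1044·258748.1219/222667.1194 = 7182.691181; SD = √(6181.1044·258748.1219/222667.1194) = 84.7508.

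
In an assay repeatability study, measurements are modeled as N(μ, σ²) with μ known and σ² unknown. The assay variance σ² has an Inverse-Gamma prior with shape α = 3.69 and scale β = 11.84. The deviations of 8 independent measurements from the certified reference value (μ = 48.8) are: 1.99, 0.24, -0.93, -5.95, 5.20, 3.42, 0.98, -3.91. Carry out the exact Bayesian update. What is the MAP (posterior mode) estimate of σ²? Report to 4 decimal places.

6.8441

With known mean μ and an Inverse-Gamma(α, β) prior on σ², the Normal likelihood is conjugate: posterior is Inv-Gamma(α + n/2, β + Σ(xᵢ−μ)²/2).
Σ(xᵢ−μ)² = (1.99)² + (0.24)² + (-0.93)² + (-5.95)² + (5.20)² + (3.42)² + (0.98)² + (-3.91)² = 95.2700.
Posterior: Inv-Gamma(3.69 + 8/2, 11.84 + 95.2700/2) = Inv-Gamma(7.69, 59.47500).
Mode = β/(α+1) = 59.47500/8.69 = 6.8441.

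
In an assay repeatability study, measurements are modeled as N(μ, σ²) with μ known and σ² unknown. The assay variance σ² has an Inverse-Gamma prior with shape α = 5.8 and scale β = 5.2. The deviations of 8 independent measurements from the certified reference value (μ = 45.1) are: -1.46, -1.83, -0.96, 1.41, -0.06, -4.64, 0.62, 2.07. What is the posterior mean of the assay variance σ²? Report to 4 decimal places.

2.5564

With known mean μ and an Inverse-Gamma(α, β) prior on σ², the Normal likelihood is conjugate: posterior is Inv-Gamma(α + n/2, β + Σ(xᵢ−μ)²/2).
Σ(xᵢ−μ)² = (-1.46)² + (-1.83)² + (-0.96)² + (1.41)² + (-0.06)² + (-4.64)² + (0.62)² + (2.07)² = 34.5927.
Posterior: Inv-Gamma(5.8 + 8/2, 5.2 + 34.5927/2) = Inv-Gamma(9.80, 22.49635).
E[σ²|data] = β/(α−1) = 22.49635/8.80 = 2.5564.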